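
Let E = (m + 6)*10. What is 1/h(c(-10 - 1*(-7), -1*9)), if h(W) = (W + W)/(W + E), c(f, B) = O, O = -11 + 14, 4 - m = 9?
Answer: 13/6 ≈ 2.1667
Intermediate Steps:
m = -5 (m = 4 - 1*9 = 4 - 9 = -5)
O = 3
c(f, B) = 3
E = 10 (E = (-5 + 6)*10 = 1*10 = 10)
h(W) = 2*W/(10 + W) (h(W) = (W + W)/(W + 10) = (2*W)/(10 + W) = 2*W/(10 + W))
1/h(c(-10 - 1*(-7), -1*9)) = 1/(2*3/(10 + 3)) = 1/(2*3/13) = 1/(2*3*(1/13)) = 1/(6/13) = 13/6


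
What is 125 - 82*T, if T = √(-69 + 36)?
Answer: 125 - 82*I*√33 ≈ 125.0 - 471.05*I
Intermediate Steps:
T = I*√33 (T = √(-33) = I*√33 ≈ 5.7446*I)
125 - 82*T = 125 - 82*I*√33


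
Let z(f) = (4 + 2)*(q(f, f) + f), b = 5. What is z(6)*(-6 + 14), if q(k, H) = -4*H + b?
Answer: -624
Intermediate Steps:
q(k, H) = 5 - 4*H (q(k, H) = -4*H + 5 = 5 - 4*H)
z(f) = 30 - 18*f (z(f) = (4 + 2)*((5 - 4*f) + f) = 6*(5 - 3*f) = 30 - 18*f)
z(6)*(-6 + 14) = (30 - 18*6)*(-6 + 14) = (30 - 108)*8 = -78*8 = -624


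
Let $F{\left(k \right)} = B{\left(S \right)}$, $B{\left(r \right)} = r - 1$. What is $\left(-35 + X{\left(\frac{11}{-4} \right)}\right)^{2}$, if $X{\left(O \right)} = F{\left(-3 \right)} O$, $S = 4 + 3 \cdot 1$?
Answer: $\frac{10609}{4} \approx 2652.3$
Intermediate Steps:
$S = 7$ ($S = 4 + 3 = 7$)
$B{\left(r \right)} = -1 + r$
$F{\left(k \right)} = 6$ ($F{\left(k \right)} = -1 + 7 = 6$)
$X{\left(O \right)} = 6 O$
$\left(-35 + X{\left(\frac{11}{-4} \right)}\right)^{2} = \left(-35 + 6 \frac{11}{-4}\right)^{2} = \left(-35 + 6 \cdot 11 \left(- \frac{1}{4}\right)\right)^{2} = \left(-35 + 6 \left(- \frac{11}{4}\right)\right)^{2} = \left(-35 - \frac{33}{2}\right)^{2} = \left(- \frac{103}{2}\right)^{2} = \frac{10609}{4}$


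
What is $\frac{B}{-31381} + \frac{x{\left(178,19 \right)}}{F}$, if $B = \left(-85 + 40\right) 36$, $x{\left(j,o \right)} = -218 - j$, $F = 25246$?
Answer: $\frac{14235822}{396122363} \approx 0.035938$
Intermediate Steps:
$B = -1620$ ($B = \left(-45\right) 36 = -1620$)
$\frac{B}{-31381} + \frac{x{\left(178,19 \right)}}{F} = - \frac{1620}{-31381} + \frac{-218 - 178}{25246} = \left(-1620\right) \left(- \frac{1}{31381}\right) + \left(-218 - 178\right) \frac{1}{25246} = \frac{1620}{31381} - \frac{198}{12623} = \frac{14235822}{396122363}$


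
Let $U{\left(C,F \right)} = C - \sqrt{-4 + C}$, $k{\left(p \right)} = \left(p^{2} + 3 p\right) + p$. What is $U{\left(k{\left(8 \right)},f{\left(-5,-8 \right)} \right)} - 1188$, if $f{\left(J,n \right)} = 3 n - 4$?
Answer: $-1092 - 2 \sqrt{23} \approx -1101.6$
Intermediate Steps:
$f{\left(J,n \right)} = -4 + 3 n$
$k{\left(p \right)} = p^{2} + 4 p$
$U{\left(k{\left(8 \right)},f{\left(-5,-8 \right)} \right)} - 1188 = \left(8 \left(4 + 8\right) - \sqrt{-4 + 8 \left(4 + 8\right)}\right) - 1188 = \left(8 \cdot 12 - \sqrt{-4 + 8 \cdot 12}\right) - 1188 = \left(96 - \sqrt{-4 + 96}\right) - 1188 = \left(96 - \sqrt{92}\right) - 1188 = \left(96 - 2 \sqrt{23}\right) - 1188 = -1092 - 2 \sqrt{23}$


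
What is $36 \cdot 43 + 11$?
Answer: $1559$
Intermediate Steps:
$36 \cdot 43 + 11 = 1548 + 11 = 1559$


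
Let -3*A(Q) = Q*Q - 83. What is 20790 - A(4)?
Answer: 62303/3 ≈ 20768.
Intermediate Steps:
A(Q) = 83/3 - Q²/3 (A(Q) = -(Q*Q - 83)/3 = -(Q² - 83)/3 = -(-83 + Q²)/3 = 83/3 - Q²/3)
20790 - A(4) = 20790 - (83/3 - ⅓*4²) = 20790 - (83/3 - ⅓*16) = 20790 - (83/3 - 16/3) = 20790 - 1*67/3 = 20790 - 67/3 = 62303/3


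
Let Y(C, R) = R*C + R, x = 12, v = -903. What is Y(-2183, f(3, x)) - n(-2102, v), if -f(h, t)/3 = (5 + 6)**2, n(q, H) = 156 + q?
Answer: 794012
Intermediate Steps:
f(h, t) = -363 (f(h, t) = -3*(5 + 6)**2 = -3*11**2 = -3*121 = -363)
Y(C, R) = R + C*R (Y(C, R) = C*R + R = R + C*R)
Y(-2183, f(3, x)) - n(-2102, v) = -363*(1 - 2183) - (156 - 2102) = -363*(-2182) - 1*(-1946) = 792066 + 1946 = 794012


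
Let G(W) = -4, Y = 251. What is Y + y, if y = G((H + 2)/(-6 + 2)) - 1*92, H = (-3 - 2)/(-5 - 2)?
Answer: 155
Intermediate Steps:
H = 5/7 (H = -5/(-7) = -5*(-⅐) = 5/7 ≈ 0.71429)
y = -96 (y = -4 - 1*92 = -4 - 92 = -96)
Y + y = 251 - 96 = 155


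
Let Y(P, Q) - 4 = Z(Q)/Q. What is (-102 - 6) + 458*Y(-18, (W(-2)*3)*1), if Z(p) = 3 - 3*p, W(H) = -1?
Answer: -108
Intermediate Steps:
Y(P, Q) = 4 + (3 - 3*Q)/Q
(-102 - 6) + 458*Y(-18, (W(-2)*3)*1) = (-102 - 6) + 458*((3 - 1*3*1)/((-1*3*1))) = -108 + 458*((3 - 3*1)/((-3*1))) = -108 + 458*((3 - 3)/(-3)) = -108 + 458*(-⅓*0) = -108 + 458*0 = -108 + 0 = -108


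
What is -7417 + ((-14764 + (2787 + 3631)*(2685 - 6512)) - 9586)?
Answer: -24593453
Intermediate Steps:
-7417 + ((-14764 + (2787 + 3631)*(2685 - 6512)) - 9586) = -7417 + ((-14764 + 6418*(-3827)) - 9586) = -7417 + ((-14764 - 24561686) - 9586) = -7417 + (-24576450 - 9586) = -7417 - 24586036 = -24593453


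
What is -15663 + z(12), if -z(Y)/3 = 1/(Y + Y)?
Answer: -125305/8 ≈ -15663.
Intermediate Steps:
z(Y) = -3/(2*Y) (z(Y) = -3/(Y + Y) = -3*1/(2*Y) = -3/(2*Y))
-15663 + z(12) = -15663 - 3/2/12 = -15663 - 3/2*1/12 = -15663 - ⅛ = -125305/8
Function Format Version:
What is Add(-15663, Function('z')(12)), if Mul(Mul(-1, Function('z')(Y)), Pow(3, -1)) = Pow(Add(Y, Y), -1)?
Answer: Rational(-125305, 8) ≈ -15663.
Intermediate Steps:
Function('z')(Y) = Mul(Rational(-3, 2), Pow(Y, -1)) (Function('z')(Y) = Mul(-3, Pow(Add(Y, Y), -1)) = Mul(-3, Pow(Mul(2, Y), -1)) = Mul(-3, Mul(Rational(1, 2), Pow(Y, -1))) = Mul(Rational(-3, 2), Pow(Y, -1)))
Add(-15663, Function('z')(12)) = Add(-15663, Mul(Rational(-3, 2), Pow(12, -1))) = Add(-15663, Mul(Rational(-3, 2), Rational(1, 12))) = Add(-15663, Rational(-1, 8)) = Rational(-125305, 8)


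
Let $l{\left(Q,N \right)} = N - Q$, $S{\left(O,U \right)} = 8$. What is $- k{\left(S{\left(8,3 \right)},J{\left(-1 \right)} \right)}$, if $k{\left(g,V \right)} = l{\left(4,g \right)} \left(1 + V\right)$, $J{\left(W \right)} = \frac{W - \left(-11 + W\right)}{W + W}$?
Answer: $18$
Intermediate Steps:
$J{\left(W \right)} = \frac{11}{2 W}$
$k{\left(g,V \right)} = \left(1 + V\right) \left(-4 + g\right)$ ($k{\left(g,V \right)} = \left(g - 4\right) \left(1 + V\right) = \left(-4 + g\right) \left(1 + V\right) = \left(1 + V\right) \left(-4 + g\right)$)
$- k{\left(S{\left(8,3 \right)},J{\left(-1 \right)} \right)} = - \left(1 + \frac{11}{2 \left(-1\right)}\right) \left(-4 + 8\right) = - \left(1 + \frac{11}{2} \left(-1\right)\right) 4 = - \left(1 - \frac{11}{2}\right) 4 = - \frac{\left(-9\right) 4}{2} = \left(-1\right) \left(-18\right) = 18$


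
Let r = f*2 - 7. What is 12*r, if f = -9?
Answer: -300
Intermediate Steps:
r = -25 (r = -9*2 - 7 = -18 - 7 = -25)
12*r = 12*(-25) = -300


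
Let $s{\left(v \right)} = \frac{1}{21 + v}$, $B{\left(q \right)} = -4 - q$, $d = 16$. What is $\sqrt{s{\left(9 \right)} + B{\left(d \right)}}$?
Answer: $\frac{i \sqrt{17970}}{30} \approx 4.4684 i$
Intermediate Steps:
$\sqrt{s{\left(9 \right)} + B{\left(d \right)}} = \sqrt{\frac{1}{21 + 9} - 20} = \sqrt{\frac{1}{30} - 20} = \sqrt{- \frac{599}{30}} = \frac{i \sqrt{17970}}{30}$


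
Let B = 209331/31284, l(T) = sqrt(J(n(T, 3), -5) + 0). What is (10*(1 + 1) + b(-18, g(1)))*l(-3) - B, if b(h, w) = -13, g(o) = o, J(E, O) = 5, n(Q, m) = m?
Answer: -23259/3476 + 7*sqrt(5) ≈ 8.9612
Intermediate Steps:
l(T) = sqrt(5) (l(T) = sqrt(5 + 0) = sqrt(5))
B = 23259/3476 (B = 209331*(1/31284) = 23259/3476 ≈ 6.6913)
(10*(1 + 1) + b(-18, g(1)))*l(-3) - B = (10*(1 + 1) - 13)*sqrt(5) - 1*23259/3476 = (10*2 - 13)*sqrt(5) - 23259/3476 = (20 - 13)*sqrt(5) - 23259/3476 = 7*sqrt(5) - 23259/3476 = -23259/3476 + 7*sqrt(5)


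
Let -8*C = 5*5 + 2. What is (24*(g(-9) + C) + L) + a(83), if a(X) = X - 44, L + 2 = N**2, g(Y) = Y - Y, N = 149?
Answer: 22157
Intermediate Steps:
C = -27/8 (C = -(5*5 + 2)/8 = -(25 + 2)/8 = -1/8*27 = -27/8 ≈ -3.3750)
g(Y) = 0
L = 22199 (L = -2 + 149**2 = -2 + 22201 = 22199)
a(X) = -44 + X
(24*(g(-9) + C) + L) + a(83) = (24*(0 - 27/8) + 22199) + (-44 + 83) = (24*(-27/8) + 22199) + 39 = (-81 + 22199) + 39 = 22118 + 39 = 22157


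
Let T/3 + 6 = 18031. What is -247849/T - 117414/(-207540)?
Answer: -71570507/17813850 ≈ -4.0177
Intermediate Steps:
T = 54075 (T = -18 + 3*18031 = -18 + 54093 = 54075)
-247849/T - 117414/(-207540) = -247849/54075 - 117414/(-207540) = -247849*1/54075 - 117414*(-1/207540) = -35407/7725 + 6523/11530 = -71570507/17813850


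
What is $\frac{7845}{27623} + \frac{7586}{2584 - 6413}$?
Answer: $- \frac{179509573}{105768467} \approx -1.6972$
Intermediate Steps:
$\frac{7845}{27623} + \frac{7586}{2584 - 6413} = 7845 \cdot \frac{1}{27623} + \frac{7586}{2584 - 6413} = \frac{7845}{27623} + \frac{7586}{-3829} = \frac{7845}{27623} + 7586 \left(- \frac{1}{3829}\right) = \frac{7845}{27623} - \frac{7586}{3829} = - \frac{179509573}{105768467}$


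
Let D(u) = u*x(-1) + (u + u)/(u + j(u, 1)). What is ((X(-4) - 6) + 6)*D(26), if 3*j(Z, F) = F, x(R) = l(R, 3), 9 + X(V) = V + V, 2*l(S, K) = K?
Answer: -55029/79 ≈ -696.57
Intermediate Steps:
l(S, K) = K/2
X(V) = -9 + 2*V (X(V) = -9 + (V + V) = -9 + 2*V)
x(R) = 3/2 (x(R) = (1/2)*3 = 3/2)
j(Z, F) = F/3
D(u) = 3*u/2 + 2*u/(1/3 + u) (D(u) = u*(3/2) + (u + u)/(u + (1/3)*1) = 3*u/2 + (2*u)/(u + 1/3) = 3*u/2 + (2*u)/(1/3 + u) = 3*u/2 + 2*u/(1/3 + u))
((X(-4) - 6) + 6)*D(26) = (((-9 + 2*(-4)) - 6) + 6)*((3/2)*26*(5 + 3*26)/(1 + 3*26)) = (((-9 - 8) - 6) + 6)*((3/2)*26*(5 + 78)/(1 + 78)) = ((-17 - 6) + 6)*((3/2)*26*83/79) = (-23 + 6)*((3/2)*26*(1/79)*83) = -17*3237/79 = -55029/79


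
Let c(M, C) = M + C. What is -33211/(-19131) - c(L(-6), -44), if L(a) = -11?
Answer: 1085416/19131 ≈ 56.736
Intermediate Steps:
c(M, C) = C + M
-33211/(-19131) - c(L(-6), -44) = -33211/(-19131) - (-44 - 11) = -33211*(-1/19131) - 1*(-55) = 33211/19131 + 55 = 1085416/19131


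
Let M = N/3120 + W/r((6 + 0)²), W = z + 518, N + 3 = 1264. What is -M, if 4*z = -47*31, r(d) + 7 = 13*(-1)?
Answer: 437/60 ≈ 7.2833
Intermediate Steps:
N = 1261 (N = -3 + 1264 = 1261)
r(d) = -20 (r(d) = -7 + 13*(-1) = -7 - 13 = -20)
z = -1457/4 (z = (-47*31)/4 = (¼)*(-1457) = -1457/4 ≈ -364.25)
W = 615/4 (W = -1457/4 + 518 = 615/4 ≈ 153.75)
M = -437/60 (M = 1261/3120 + (615/4)/(-20) = 1261*(1/3120) + (615/4)*(-1/20) = 97/240 - 123/16 = -437/60 ≈ -7.2833)
-M = -1*(-437/60) = 437/60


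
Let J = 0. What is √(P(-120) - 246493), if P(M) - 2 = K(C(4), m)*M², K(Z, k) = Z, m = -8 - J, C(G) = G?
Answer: I*√188891 ≈ 434.62*I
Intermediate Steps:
m = -8 (m = -8 - 1*0 = -8 + 0 = -8)
P(M) = 2 + 4*M²
√(P(-120) - 246493) = √((2 + 4*(-120)²) - 246493) = √((2 + 4*14400) - 246493) = √((2 + 57600) - 246493) = √(57602 - 246493) = √(-188891) = I*√188891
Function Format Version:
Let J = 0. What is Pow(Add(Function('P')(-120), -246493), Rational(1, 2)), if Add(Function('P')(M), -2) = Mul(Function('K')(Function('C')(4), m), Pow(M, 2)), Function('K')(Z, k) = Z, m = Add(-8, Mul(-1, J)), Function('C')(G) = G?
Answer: Mul(I, Pow(188891, Rational(1, 2))) ≈ Mul(434.62, I)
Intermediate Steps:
m = -8 (m = Add(-8, Mul(-1, 0)) = Add(-8, 0) = -8)
Function('P')(M) = Add(2, Mul(4, Pow(M, 2)))
Pow(Add(Function('P')(-120), -246493), Rational(1, 2)) = Pow(Add(Add(2, Mul(4, Pow(-120, 2))), -246493), Rational(1, 2)) = Pow(Add(Add(2, Mul(4, 14400)), -246493), Rational(1, 2)) = Pow(Add(Add(2, 57600), -246493), Rational(1, 2)) = Pow(Add(57602, -246493), Rational(1, 2)) = Pow(-188891, Rational(1, 2)) = Mul(I, Pow(188891, Rational(1, 2)))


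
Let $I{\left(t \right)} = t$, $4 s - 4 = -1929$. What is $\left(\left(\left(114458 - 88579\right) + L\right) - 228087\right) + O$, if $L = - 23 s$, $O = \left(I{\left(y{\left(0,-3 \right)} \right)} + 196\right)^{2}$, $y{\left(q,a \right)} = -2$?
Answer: $- \frac{614013}{4} \approx -1.535 \cdot 10^{5}$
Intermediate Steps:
$s = - \frac{1925}{4}$ ($s = 1 + \frac{1}{4} \left(-1929\right) = 1 - \frac{1929}{4} = - \frac{1925}{4} \approx -481.25$)
$O = 37636$ ($O = \left(-2 + 196\right)^{2} = 194^{2} = 37636$)
$L = \frac{44275}{4}$ ($L = \left(-23\right) \left(- \frac{1925}{4}\right) = \frac{44275}{4} \approx 11069.0$)
$\left(\left(\left(114458 - 88579\right) + L\right) - 228087\right) + O = \left(\left(\left(114458 - 88579\right) + \frac{44275}{4}\right) - 228087\right) + 37636 = \left(\left(25879 + \frac{44275}{4}\right) - 228087\right) + 37636 = \left(\frac{147791}{4} - 228087\right) + 37636 = - \frac{764557}{4} + 37636 = - \frac{614013}{4}$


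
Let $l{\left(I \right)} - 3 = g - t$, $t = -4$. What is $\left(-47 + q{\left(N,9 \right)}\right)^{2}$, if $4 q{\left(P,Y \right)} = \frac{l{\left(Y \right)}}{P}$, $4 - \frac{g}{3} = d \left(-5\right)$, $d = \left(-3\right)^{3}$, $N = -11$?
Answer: $\frac{707281}{484} \approx 1461.3$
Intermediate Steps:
$d = -27$
$g = -393$ ($g = 12 - 3 \left(\left(-27\right) \left(-5\right)\right) = 12 - 405 = -393$)
$l{\left(I \right)} = -386$ ($l{\left(I \right)} = 3 - 389 = -386$)
$q{\left(P,Y \right)} = - \frac{193}{2 P}$ ($q{\left(P,Y \right)} = \frac{\left(-386\right) \frac{1}{P}}{4} = - \frac{193}{2 P}$)
$\left(-47 + q{\left(N,9 \right)}\right)^{2} = \left(-47 - \frac{193}{2 \left(-11\right)}\right)^{2} = \left(-47 - - \frac{193}{22}\right)^{2} = \left(-47 + \frac{193}{22}\right)^{2} = \left(- \frac{841}{22}\right)^{2} = \frac{707281}{484}$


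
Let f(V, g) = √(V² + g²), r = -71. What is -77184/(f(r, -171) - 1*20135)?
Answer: 518033280/135127981 + 25728*√34282/135127981 ≈ 3.8689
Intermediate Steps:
-77184/(f(r, -171) - 1*20135) = -77184/(√((-71)² + (-171)²) - 1*20135) = -77184/(√(5041 + 29241) - 20135) = -77184/(√34282 - 20135) = -77184/(-20135 + √34282)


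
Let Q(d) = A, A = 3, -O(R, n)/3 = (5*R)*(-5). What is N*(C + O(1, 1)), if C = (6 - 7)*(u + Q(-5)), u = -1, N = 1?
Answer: 73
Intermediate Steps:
O(R, n) = 75*R (O(R, n) = -3*5*R*(-5) = -(-75)*R = 75*R)
Q(d) = 3
C = -2 (C = (6 - 7)*(-1 + 3) = -1*2 = -2)
N*(C + O(1, 1)) = 1*(-2 + 75*1) = 1*(-2 + 75) = 1*73 = 73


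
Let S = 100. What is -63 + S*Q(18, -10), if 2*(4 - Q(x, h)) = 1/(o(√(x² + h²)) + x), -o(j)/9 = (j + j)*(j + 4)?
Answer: 11602808/34429 - 40*√106/309861 ≈ 337.01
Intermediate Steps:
o(j) = -18*j*(4 + j) (o(j) = -9*(j + j)*(j + 4) = -9*2*j*(4 + j) = -18*j*(4 + j))
Q(x, h) = 4 - 1/(2*(x - 18*√(h² + x²)*(4 + √(h² + x²)))) (Q(x, h) = 4 - 1/(2*(-18*√(x² + h²)*(4 + √(x² + h²)) + x)) = 4 - 1/(2*(-18*√(h² + x²)*(4 + √(h² + x²)) + x)) = 4 - 1/(2*(x - 18*√(h² + x²)*(4 + √(h² + x²)))))
-63 + S*Q(18, -10) = -63 + 100*((1 - 8*18 + 144*(-10)² + 144*18² + 576*√((-10)² + 18²))/(2*(-1*18 + 18*(-10)² + 18*18² + 72*√((-10)² + 18²)))) = -63 + 100*((1 - 144 + 144*100 + 144*324 + 576*√(100 + 324))/(2*(-18 + 18*100 + 18*324 + 72*√(100 + 324)))) = -63 + 100*((1 - 144 + 14400 + 46656 + 576*√424)/(2*(-18 + 1800 + 5832 + 72*√424))) = -63 + 100*((1 - 144 + 14400 + 46656 + 576*(2*√106))/(2*(-18 + 1800 + 5832 + 72*(2*√106)))) = -63 + 100*((1 - 144 + 14400 + 46656 + 1152*√106)/(2*(-18 + 1800 + 5832 + 144*√106))) = -63 + 100*((60913 + 1152*√106)/(2*(7614 + 144*√106))) = -63 + 50*(60913 + 1152*√106)/(7614 + 144*√106)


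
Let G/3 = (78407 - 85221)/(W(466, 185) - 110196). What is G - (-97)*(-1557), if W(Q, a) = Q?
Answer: -8286195864/54865 ≈ -1.5103e+5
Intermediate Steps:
G = 10221/54865 (G = 3*((78407 - 85221)/(466 - 110196)) = 3*(-6814/(-109730)) = 3*(-6814*(-1/109730)) = 3*(3407/54865) = 10221/54865 ≈ 0.18629)
G - (-97)*(-1557) = 10221/54865 - (-97)*(-1557) = 10221/54865 - 1*151029 = 10221/54865 - 151029 = -8286195864/54865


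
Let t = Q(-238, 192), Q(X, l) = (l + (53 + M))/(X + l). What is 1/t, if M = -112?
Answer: -46/133 ≈ -0.34586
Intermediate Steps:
Q(X, l) = (-59 + l)/(X + l) (Q(X, l) = (l + (53 - 112))/(X + l) = (l - 59)/(X + l) = (-59 + l)/(X + l))
t = -133/46 (t = (-59 + 192)/(-238 + 192) = 133/(-46) = -1/46*133 = -133/46 ≈ -2.8913)
1/t = 1/(-133/46) = -46/133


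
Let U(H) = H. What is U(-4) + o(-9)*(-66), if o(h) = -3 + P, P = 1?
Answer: 128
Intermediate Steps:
o(h) = -2 (o(h) = -3 + 1 = -2)
U(-4) + o(-9)*(-66) = -4 - 2*(-66) = -4 + 132 = 128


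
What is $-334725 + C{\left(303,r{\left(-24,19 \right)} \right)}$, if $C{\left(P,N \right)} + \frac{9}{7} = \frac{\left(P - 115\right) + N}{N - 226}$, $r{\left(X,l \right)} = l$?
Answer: $- \frac{2343091}{7} \approx -3.3473 \cdot 10^{5}$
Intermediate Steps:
$C{\left(P,N \right)} = - \frac{9}{7} + \frac{-115 + N + P}{-226 + N}$ ($C{\left(P,N \right)} = - \frac{9}{7} + \frac{\left(P - 115\right) + N}{N - 226} = - \frac{9}{7} + \frac{\left(-115 + P\right) + N}{-226 + N} = - \frac{9}{7} + \frac{-115 + N + P}{-226 + N}$)
$-334725 + C{\left(303,r{\left(-24,19 \right)} \right)} = -334725 + \frac{1229 - 38 + 7 \cdot 303}{7 \left(-226 + 19\right)} = -334725 + \frac{1229 - 38 + 2121}{7 \left(-207\right)} = -334725 + \frac{1}{7} \left(- \frac{1}{207}\right) 3312 = -334725 - \frac{16}{7} = - \frac{2343091}{7}$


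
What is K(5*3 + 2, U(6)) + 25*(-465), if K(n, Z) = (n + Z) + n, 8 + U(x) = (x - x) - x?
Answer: -11605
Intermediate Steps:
U(x) = -8 - x (U(x) = -8 + ((x - x) - x) = -8 + (0 - x) = -8 - x)
K(n, Z) = Z + 2*n (K(n, Z) = (Z + n) + n = Z + 2*n)
K(5*3 + 2, U(6)) + 25*(-465) = ((-8 - 1*6) + 2*(5*3 + 2)) + 25*(-465) = ((-8 - 6) + 2*(15 + 2)) - 11625 = (-14 + 2*17) - 11625 = (-14 + 34) - 11625 = 20 - 11625 = -11605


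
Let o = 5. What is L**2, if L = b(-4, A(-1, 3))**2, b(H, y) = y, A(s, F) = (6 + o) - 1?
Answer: 10000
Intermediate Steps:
A(s, F) = 10 (A(s, F) = (6 + 5) - 1 = 11 - 1 = 10)
L = 100 (L = 10**2 = 100)
L**2 = 100**2 = 10000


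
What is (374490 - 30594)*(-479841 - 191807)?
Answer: -230977060608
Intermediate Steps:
(374490 - 30594)*(-479841 - 191807) = 343896*(-671648) = -230977060608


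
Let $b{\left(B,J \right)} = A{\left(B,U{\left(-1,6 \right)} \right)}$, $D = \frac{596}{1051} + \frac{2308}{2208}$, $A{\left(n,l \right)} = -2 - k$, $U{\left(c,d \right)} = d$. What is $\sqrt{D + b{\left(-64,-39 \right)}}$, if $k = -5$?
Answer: $\frac{5 \sqrt{15524142330}}{290076} \approx 2.1476$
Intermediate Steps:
$A{\left(n,l \right)} = 3$ ($A{\left(n,l \right)} = -2 - -5 = -2 + 5 = 3$)
$D = \frac{935419}{580152}$ ($D = 596 \cdot \frac{1}{1051} + 2308 \cdot \frac{1}{2208} = \frac{596}{1051} + \frac{577}{552} = \frac{935419}{580152} \approx 1.6124$)
$b{\left(B,J \right)} = 3$
$\sqrt{D + b{\left(-64,-39 \right)}} = \sqrt{\frac{935419}{580152} + 3} = \sqrt{\frac{2675875}{580152}} = \frac{5 \sqrt{15524142330}}{290076}$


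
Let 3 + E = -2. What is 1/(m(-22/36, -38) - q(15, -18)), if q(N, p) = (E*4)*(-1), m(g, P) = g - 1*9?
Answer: -18/533 ≈ -0.033771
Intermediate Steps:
E = -5 (E = -3 - 2 = -5)
m(g, P) = -9 + g (m(g, P) = g - 9 = -9 + g)
q(N, p) = 20 (q(N, p) = -5*4*(-1) = -20*(-1) = 20)
1/(m(-22/36, -38) - q(15, -18)) = 1/((-9 - 22/36) - 1*20) = 1/((-9 - 22*1/36) - 20) = 1/((-9 - 11/18) - 20) = 1/(-173/18 - 20) = 1/(-533/18) = -18/533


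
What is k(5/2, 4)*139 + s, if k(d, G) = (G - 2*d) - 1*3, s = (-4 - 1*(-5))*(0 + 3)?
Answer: -553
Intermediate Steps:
s = 3 (s = (-4 + 5)*3 = 1*3 = 3)
k(d, G) = -3 + G - 2*d (k(d, G) = (G - 2*d) - 3 = -3 + G - 2*d)
k(5/2, 4)*139 + s = (-3 + 4 - 10/2)*139 + 3 = (-3 + 4 - 2*5/2)*139 + 3 = (-3 + 4 - 5)*139 + 3 = -4*139 + 3 = -556 + 3 = -553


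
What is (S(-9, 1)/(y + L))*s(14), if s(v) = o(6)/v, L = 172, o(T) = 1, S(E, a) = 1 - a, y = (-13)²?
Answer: 0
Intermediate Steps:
y = 169
s(v) = 1/v
(S(-9, 1)/(y + L))*s(14) = ((1 - 1*1)/(169 + 172))/14 = ((1 - 1)/341)*(1/14) = (0*(1/341))*(1/14) = 0*(1/14) = 0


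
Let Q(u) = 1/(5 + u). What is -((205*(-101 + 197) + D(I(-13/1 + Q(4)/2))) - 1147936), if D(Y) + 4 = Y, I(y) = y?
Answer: 20308913/18 ≈ 1.1283e+6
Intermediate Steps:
D(Y) = -4 + Y
-((205*(-101 + 197) + D(I(-13/1 + Q(4)/2))) - 1147936) = -((205*(-101 + 197) + (-4 + (-13/1 + 1/((5 + 4)*2)))) - 1147936) = -((205*96 + (-4 + (-13*1 + (½)/9))) - 1147936) = -((19680 + (-4 + (-13 + (⅑)*(½)))) - 1147936) = -((19680 + (-4 + (-13 + 1/18))) - 1147936) = -((19680 + (-4 - 233/18)) - 1147936) = -((19680 - 305/18) - 1147936) = -(353935/18 - 1147936) = -1*(-20308913/18) = 20308913/18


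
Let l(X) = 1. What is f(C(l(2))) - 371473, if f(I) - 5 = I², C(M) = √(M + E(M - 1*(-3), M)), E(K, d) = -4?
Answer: -371471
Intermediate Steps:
C(M) = √(-4 + M) (C(M) = √(M - 4) = √(-4 + M))
f(I) = 5 + I²
f(C(l(2))) - 371473 = (5 + (√(-4 + 1))²) - 371473 = (5 + (√(-3))²) - 371473 = (5 + (I*√3)²) - 371473 = (5 - 3) - 371473 = 2 - 371473 = -371471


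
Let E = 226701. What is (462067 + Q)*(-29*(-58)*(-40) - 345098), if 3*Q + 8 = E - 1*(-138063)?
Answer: -722056145746/3 ≈ -2.4069e+11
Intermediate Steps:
Q = 364756/3 (Q = -8/3 + (226701 - 1*(-138063))/3 = -8/3 + (226701 + 138063)/3 = -8/3 + (⅓)*364764 = -8/3 + 121588 = 364756/3 ≈ 1.2159e+5)
(462067 + Q)*(-29*(-58)*(-40) - 345098) = (462067 + 364756/3)*(-29*(-58)*(-40) - 345098) = 1750957*(1682*(-40) - 345098)/3 = 1750957*(-67280 - 345098)/3 = (1750957/3)*(-412378) = -722056145746/3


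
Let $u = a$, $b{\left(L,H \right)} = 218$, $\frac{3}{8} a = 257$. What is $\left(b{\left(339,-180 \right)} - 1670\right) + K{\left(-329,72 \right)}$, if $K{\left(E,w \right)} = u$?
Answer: $- \frac{2300}{3} \approx -766.67$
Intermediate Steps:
$a = \frac{2056}{3}$ ($a = \frac{8}{3} \cdot 257 = \frac{2056}{3} \approx 685.33$)
$u = \frac{2056}{3} \approx 685.33$
$K{\left(E,w \right)} = \frac{2056}{3}$
$\left(b{\left(339,-180 \right)} - 1670\right) + K{\left(-329,72 \right)} = \left(218 - 1670\right) + \frac{2056}{3} = -1452 + \frac{2056}{3} = - \frac{2300}{3}$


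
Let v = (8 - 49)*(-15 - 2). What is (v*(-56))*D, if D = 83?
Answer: -3239656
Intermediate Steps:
v = 697 (v = -41*(-17) = 697)
(v*(-56))*D = (697*(-56))*83 = -39032*83 = -3239656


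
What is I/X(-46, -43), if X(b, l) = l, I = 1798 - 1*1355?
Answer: -443/43 ≈ -10.302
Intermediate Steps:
I = 443 (I = 1798 - 1355 = 443)
I/X(-46, -43) = 443/(-43) = 443*(-1/43) = -443/43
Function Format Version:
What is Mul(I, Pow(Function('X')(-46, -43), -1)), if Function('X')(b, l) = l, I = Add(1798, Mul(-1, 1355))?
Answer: Rational(-443, 43) ≈ -10.302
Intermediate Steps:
I = 443 (I = Add(1798, -1355) = 443)
Mul(I, Pow(Function('X')(-46, -43), -1)) = Mul(443, Pow(-43, -1)) = Mul(443, Rational(-1, 43)) = Rational(-443, 43)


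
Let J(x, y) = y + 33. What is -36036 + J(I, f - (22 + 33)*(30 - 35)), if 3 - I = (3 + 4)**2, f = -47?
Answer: -35775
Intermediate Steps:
I = -46 (I = 3 - (3 + 4)**2 = 3 - 1*7**2 = 3 - 1*49 = 3 - 49 = -46)
J(x, y) = 33 + y
-36036 + J(I, f - (22 + 33)*(30 - 35)) = -36036 + (33 + (-47 - (22 + 33)*(30 - 35))) = -36036 + (33 + (-47 - 55*(-5))) = -36036 + (33 + (-47 - 1*(-275))) = -36036 + (33 + (-47 + 275)) = -36036 + (33 + 228) = -36036 + 261 = -35775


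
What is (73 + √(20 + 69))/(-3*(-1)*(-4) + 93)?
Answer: 73/81 + √89/81 ≈ 1.0177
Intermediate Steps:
(73 + √(20 + 69))/(-3*(-1)*(-4) + 93) = (73 + √89)/(3*(-4) + 93) = (73 + √89)/(-12 + 93) = (73 + √89)/81 = (73 + √89)*(1/81) = 73/81 + √89/81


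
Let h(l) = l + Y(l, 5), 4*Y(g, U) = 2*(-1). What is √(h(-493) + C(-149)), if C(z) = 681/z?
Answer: 5*I*√1769226/298 ≈ 22.318*I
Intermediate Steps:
Y(g, U) = -½ (Y(g, U) = (2*(-1))/4 = (¼)*(-2) = -½)
h(l) = -½ + l (h(l) = l - ½ = -½ + l)
√(h(-493) + C(-149)) = √((-½ - 493) + 681/(-149)) = √(-987/2 + 681*(-1/149)) = √(-987/2 - 681/149) = √(-148425/298) = 5*I*√1769226/298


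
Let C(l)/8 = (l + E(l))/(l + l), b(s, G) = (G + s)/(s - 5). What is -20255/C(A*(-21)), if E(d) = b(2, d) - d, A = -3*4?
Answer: 3828195/254 ≈ 15072.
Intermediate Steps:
A = -12
b(s, G) = (G + s)/(-5 + s)
E(d) = -2/3 - 4*d/3 (E(d) = (d + 2)/(-5 + 2) - d = (2 + d)/(-3) - d = -(2 + d)/3 - d = (-2/3 - d/3) - d = -2/3 - 4*d/3)
C(l) = 4*(-2/3 - l/3)/l (C(l) = 8*((l + (-2/3 - 4*l/3))/(l + l)) = 8*((-2/3 - l/3)/((2*l))) = 8*((-2/3 - l/3)*(1/(2*l))) = 8*((-2/3 - l/3)/(2*l)) = 4*(-2/3 - l/3)/l)
-20255/C(A*(-21)) = -20255*189/(-2 - (-12)*(-21)) = -20255*189/(-2 - 1*252) = -20255*189/(-2 - 252) = -20255/((4/3)*(1/252)*(-254)) = -20255/(-254/189) = -20255*(-189/254) = 3828195/254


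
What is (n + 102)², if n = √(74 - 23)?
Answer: (102 + √51)² ≈ 11912.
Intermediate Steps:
n = √51 ≈ 7.1414
(n + 102)² = (√51 + 102)² = (102 + √51)²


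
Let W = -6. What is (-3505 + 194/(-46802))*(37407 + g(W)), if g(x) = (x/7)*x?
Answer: -21479965354770/163807 ≈ -1.3113e+8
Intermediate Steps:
g(x) = x²/7 (g(x) = (x/7)*x = x²/7)
(-3505 + 194/(-46802))*(37407 + g(W)) = (-3505 + 194/(-46802))*(37407 + (⅐)*(-6)²) = (-3505 + 194*(-1/46802))*(37407 + (⅐)*36) = (-3505 - 97/23401)*(37407 + 36/7) = -82020602/23401*261885/7 = -21479965354770/163807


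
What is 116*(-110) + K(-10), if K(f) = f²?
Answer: -12660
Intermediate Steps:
116*(-110) + K(-10) = 116*(-110) + (-10)² = -12760 + 100 = -12660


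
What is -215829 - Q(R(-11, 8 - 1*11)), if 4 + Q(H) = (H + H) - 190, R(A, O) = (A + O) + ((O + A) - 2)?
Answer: -215575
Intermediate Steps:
R(A, O) = -2 + 2*A + 2*O (R(A, O) = (A + O) + ((A + O) - 2) = (A + O) + (-2 + A + O) = -2 + 2*A + 2*O)
Q(H) = -194 + 2*H (Q(H) = -4 + ((H + H) - 190) = -4 + (2*H - 190) = -4 + (-190 + 2*H) = -194 + 2*H)
-215829 - Q(R(-11, 8 - 1*11)) = -215829 - (-194 + 2*(-2 + 2*(-11) + 2*(8 - 1*11))) = -215829 - (-194 + 2*(-2 - 22 + 2*(8 - 11))) = -215829 - (-194 + 2*(-2 - 22 + 2*(-3))) = -215829 - (-194 + 2*(-2 - 22 - 6)) = -215829 - (-194 + 2*(-30)) = -215829 - (-194 - 60) = -215829 - 1*(-254) = -215829 + 254 = -215575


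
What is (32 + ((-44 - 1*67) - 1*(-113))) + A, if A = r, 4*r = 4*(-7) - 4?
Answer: 26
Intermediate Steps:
r = -8 (r = (4*(-7) - 4)/4 = (-28 - 4)/4 = (1/4)*(-32) = -8)
A = -8
(32 + ((-44 - 1*67) - 1*(-113))) + A = (32 + ((-44 - 1*67) - 1*(-113))) - 8 = (32 + ((-44 - 67) + 113)) - 8 = (32 + (-111 + 113)) - 8 = (32 + 2) - 8 = 34 - 8 = 26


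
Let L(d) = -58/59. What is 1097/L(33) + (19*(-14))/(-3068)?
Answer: -24819342/22243 ≈ -1115.8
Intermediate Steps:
L(d) = -58/59 (L(d) = -58*1/59 = -58/59)
1097/L(33) + (19*(-14))/(-3068) = 1097/(-58/59) + (19*(-14))/(-3068) = 1097*(-59/58) - 266*(-1/3068) = -64723/58 + 133/1534 = -24819342/22243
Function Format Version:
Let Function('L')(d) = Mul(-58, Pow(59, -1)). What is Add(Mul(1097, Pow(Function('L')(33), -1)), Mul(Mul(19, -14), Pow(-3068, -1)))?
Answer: Rational(-24819342, 22243) ≈ -1115.8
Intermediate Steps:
Function('L')(d) = Rational(-58, 59) (Function('L')(d) = Mul(-58, Rational(1, 59)) = Rational(-58, 59))
Add(Mul(1097, Pow(Function('L')(33), -1)), Mul(Mul(19, -14), Pow(-3068, -1))) = Add(Mul(1097, Pow(Rational(-58, 59), -1)), Mul(Mul(19, -14), Pow(-3068, -1))) = Add(Mul(1097, Rational(-59, 58)), Mul(-266, Rational(-1, 3068))) = Add(Rational(-64723, 58), Rational(133, 1534)) = Rational(-24819342, 22243)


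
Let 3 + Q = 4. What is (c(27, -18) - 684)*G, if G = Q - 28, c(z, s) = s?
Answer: 18954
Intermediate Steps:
Q = 1 (Q = -3 + 4 = 1)
G = -27 (G = 1 - 28 = -27)
(c(27, -18) - 684)*G = (-18 - 684)*(-27) = -702*(-27) = 18954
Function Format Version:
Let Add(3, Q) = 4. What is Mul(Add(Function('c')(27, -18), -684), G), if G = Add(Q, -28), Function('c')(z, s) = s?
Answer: 18954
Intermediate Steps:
Q = 1 (Q = Add(-3, 4) = 1)
G = -27 (G = Add(1, -28) = -27)
Mul(Add(Function('c')(27, -18), -684), G) = Mul(Add(-18, -684), -27) = Mul(-702, -27) = 18954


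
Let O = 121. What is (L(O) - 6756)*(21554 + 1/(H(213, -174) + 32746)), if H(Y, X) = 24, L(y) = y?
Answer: -937292718987/6554 ≈ -1.4301e+8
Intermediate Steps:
(L(O) - 6756)*(21554 + 1/(H(213, -174) + 32746)) = (121 - 6756)*(21554 + 1/(24 + 32746)) = -6635*(21554 + 1/32770) = -6635*706324581/32770 = -937292718987/6554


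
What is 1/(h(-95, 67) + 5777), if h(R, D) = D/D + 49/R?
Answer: 95/548861 ≈ 0.00017309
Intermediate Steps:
h(R, D) = 1 + 49/R
1/(h(-95, 67) + 5777) = 1/((49 - 95)/(-95) + 5777) = 1/(-1/95*(-46) + 5777) = 1/(46/95 + 5777) = 1/(548861/95) = 95/548861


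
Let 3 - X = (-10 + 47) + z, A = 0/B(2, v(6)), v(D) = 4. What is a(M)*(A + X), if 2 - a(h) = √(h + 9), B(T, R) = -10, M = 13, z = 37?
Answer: -142 + 71*√22 ≈ 191.02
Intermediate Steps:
A = 0 (A = 0/(-10) = 0*(-⅒) = 0)
a(h) = 2 - √(9 + h) (a(h) = 2 - √(h + 9) = 2 - √(9 + h))
X = -71 (X = 3 - ((-10 + 47) + 37) = 3 - (37 + 37) = 3 - 1*74 = 3 - 74 = -71)
a(M)*(A + X) = (2 - √(9 + 13))*(0 - 71) = (2 - √22)*(-71) = -142 + 71*√22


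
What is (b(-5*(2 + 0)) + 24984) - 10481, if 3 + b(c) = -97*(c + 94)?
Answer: 6352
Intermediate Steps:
b(c) = -9121 - 97*c (b(c) = -3 - 97*(c + 94) = -3 - 97*(94 + c) = -3 + (-9118 - 97*c) = -9121 - 97*c)
(b(-5*(2 + 0)) + 24984) - 10481 = ((-9121 - (-485)*(2 + 0)) + 24984) - 10481 = ((-9121 - (-485)*2) + 24984) - 10481 = ((-9121 - 97*(-10)) + 24984) - 10481 = ((-9121 + 970) + 24984) - 10481 = (-8151 + 24984) - 10481 = 16833 - 10481 = 6352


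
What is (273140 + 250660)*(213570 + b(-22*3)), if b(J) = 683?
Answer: 112225721400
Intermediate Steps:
(273140 + 250660)*(213570 + b(-22*3)) = (273140 + 250660)*(213570 + 683) = 523800*214253 = 112225721400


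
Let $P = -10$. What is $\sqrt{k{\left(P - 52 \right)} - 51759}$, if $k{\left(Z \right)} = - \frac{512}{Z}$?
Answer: $\frac{i \sqrt{49732463}}{31} \approx 227.49 i$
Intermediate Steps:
$\sqrt{k{\left(P - 52 \right)} - 51759} = \sqrt{- \frac{512}{-10 - 52} - 51759} = \sqrt{- \frac{512}{-62} - 51759} = \sqrt{\left(-512\right) \left(- \frac{1}{62}\right) - 51759} = \sqrt{\frac{256}{31} - 51759} = \sqrt{- \frac{1604273}{31}} = \frac{i \sqrt{49732463}}{31}$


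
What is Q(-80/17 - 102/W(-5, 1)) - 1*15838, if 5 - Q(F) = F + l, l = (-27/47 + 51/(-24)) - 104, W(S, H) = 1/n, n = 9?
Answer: -94624577/6392 ≈ -14804.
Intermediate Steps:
W(S, H) = ⅑ (W(S, H) = 1/9 = ⅑)
l = -40119/376 (l = (-27*1/47 + 51*(-1/24)) - 104 = (-27/47 - 17/8) - 104 = -1015/376 - 104 = -40119/376 ≈ -106.70)
Q(F) = 41999/376 - F (Q(F) = 5 - (F - 40119/376) = 5 - (-40119/376 + F) = 5 + (40119/376 - F) = 41999/376 - F)
Q(-80/17 - 102/W(-5, 1)) - 1*15838 = (41999/376 - (-80/17 - 102/⅑)) - 1*15838 = (41999/376 - (-80*1/17 - 102*9)) - 15838 = (41999/376 - (-80/17 - 918)) - 15838 = (41999/376 - 1*(-15686/17)) - 15838 = (41999/376 + 15686/17) - 15838 = 6611919/6392 - 15838 = -94624577/6392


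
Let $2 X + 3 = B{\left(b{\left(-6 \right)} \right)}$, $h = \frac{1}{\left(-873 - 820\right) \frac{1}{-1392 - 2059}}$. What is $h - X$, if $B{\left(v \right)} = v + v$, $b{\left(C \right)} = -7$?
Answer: $\frac{35683}{3386} \approx 10.538$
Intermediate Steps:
$B{\left(v \right)} = 2 v$
$h = \frac{3451}{1693}$ ($h = \frac{1}{\left(-1693\right) \frac{1}{-3451}} = \frac{1}{\left(-1693\right) \left(- \frac{1}{3451}\right)} = \frac{1}{\frac{1693}{3451}} = \frac{3451}{1693} \approx 2.0384$)
$X = - \frac{17}{2}$ ($X = - \frac{3}{2} + \frac{2 \left(-7\right)}{2} = - \frac{3}{2} + \frac{1}{2} \left(-14\right) = - \frac{3}{2} - 7 = - \frac{17}{2} \approx -8.5$)
$h - X = \frac{3451}{1693} - - \frac{17}{2} = \frac{3451}{1693} + \frac{17}{2} = \frac{35683}{3386}$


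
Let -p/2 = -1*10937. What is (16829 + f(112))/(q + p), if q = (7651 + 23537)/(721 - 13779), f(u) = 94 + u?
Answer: 111221515/142799752 ≈ 0.77886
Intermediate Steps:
p = 21874 (p = -(-2)*10937 = -2*(-10937) = 21874)
q = -15594/6529 (q = 31188/(-13058) = 31188*(-1/13058) = -15594/6529 ≈ -2.3884)
(16829 + f(112))/(q + p) = (16829 + (94 + 112))/(-15594/6529 + 21874) = (16829 + 206)/(142799752/6529) = 17035*(6529/142799752) = 111221515/142799752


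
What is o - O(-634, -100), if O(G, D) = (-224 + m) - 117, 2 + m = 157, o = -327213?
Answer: -327027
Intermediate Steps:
m = 155 (m = -2 + 157 = 155)
O(G, D) = -186 (O(G, D) = (-224 + 155) - 117 = -69 - 117 = -186)
o - O(-634, -100) = -327213 - 1*(-186) = -327213 + 186 = -327027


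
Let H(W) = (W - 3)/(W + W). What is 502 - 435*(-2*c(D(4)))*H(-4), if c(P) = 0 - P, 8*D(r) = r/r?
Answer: 13019/32 ≈ 406.84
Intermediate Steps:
D(r) = ⅛ (D(r) = (r/r)/8 = (⅛)*1 = ⅛)
c(P) = -P
H(W) = (-3 + W)/(2*W) (H(W) = (-3 + W)/((2*W)) = (-3 + W)*(1/(2*W)) = (-3 + W)/(2*W))
502 - 435*(-2*c(D(4)))*H(-4) = 502 - 435*(-(-2)/8)*(½)*(-3 - 4)/(-4) = 502 - 435*(-2*(-⅛))*(½)*(-¼)*(-7) = 502 - 435*7/(4*8) = 502 - 435*7/32 = 502 - 3045/32 = 13019/32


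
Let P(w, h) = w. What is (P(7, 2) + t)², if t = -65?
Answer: 3364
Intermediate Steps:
(P(7, 2) + t)² = (7 - 65)² = (-58)² = 3364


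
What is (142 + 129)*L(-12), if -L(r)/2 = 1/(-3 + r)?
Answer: 542/15 ≈ 36.133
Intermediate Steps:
L(r) = -2/(-3 + r)
(142 + 129)*L(-12) = (142 + 129)*(-2/(-3 - 12)) = 271*(-2/(-15)) = 271*(-2*(-1/15)) = 271*(2/15) = 542/15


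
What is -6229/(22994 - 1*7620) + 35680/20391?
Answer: 421528781/313491234 ≈ 1.3446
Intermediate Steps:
-6229/(22994 - 1*7620) + 35680/20391 = -6229/(22994 - 7620) + 35680*(1/20391) = -6229/15374 + 35680/20391 = 421528781/313491234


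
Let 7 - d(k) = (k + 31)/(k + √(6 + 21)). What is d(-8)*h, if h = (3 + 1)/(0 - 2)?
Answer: -886/37 - 138*√3/37 ≈ -30.406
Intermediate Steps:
d(k) = 7 - (31 + k)/(k + 3*√3) (d(k) = 7 - (k + 31)/(k + √(6 + 21)) = 7 - (31 + k)/(k + √27) = 7 - (31 + k)/(k + 3*√3))
h = -2 (h = 4/(-2) = 4*(-½) = -2)
d(-8)*h = ((-31 + 6*(-8) + 21*√3)/(-8 + 3*√3))*(-2) = ((-31 - 48 + 21*√3)/(-8 + 3*√3))*(-2) = ((-79 + 21*√3)/(-8 + 3*√3))*(-2) = -2*(-79 + 21*√3)/(-8 + 3*√3)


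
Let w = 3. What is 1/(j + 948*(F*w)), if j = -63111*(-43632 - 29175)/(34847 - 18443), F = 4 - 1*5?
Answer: 5468/1516089867 ≈ 3.6066e-6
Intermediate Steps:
F = -1 (F = 4 - 5 = -1)
j = 1531640859/5468 (j = -63111/(16404/(-72807)) = -63111/(16404*(-1/72807)) = -63111/(-5468/24269) = -63111*(-24269/5468) = 1531640859/5468 ≈ 2.8011e+5)
1/(j + 948*(F*w)) = 1/(1531640859/5468 + 948*(-1*3)) = 1/(1531640859/5468 + 948*(-3)) = 1/(1531640859/5468 - 2844) = 1/(1516089867/5468) = 5468/1516089867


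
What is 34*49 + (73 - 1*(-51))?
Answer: 1790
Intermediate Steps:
34*49 + (73 - 1*(-51)) = 1666 + (73 + 51) = 1666 + 124 = 1790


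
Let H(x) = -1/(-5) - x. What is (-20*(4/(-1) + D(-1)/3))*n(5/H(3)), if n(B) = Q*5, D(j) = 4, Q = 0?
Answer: 0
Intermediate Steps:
H(x) = ⅕ - x (H(x) = -1*(-⅕) - x = ⅕ - x)
n(B) = 0 (n(B) = 0*5 = 0)
(-20*(4/(-1) + D(-1)/3))*n(5/H(3)) = -20*(4/(-1) + 4/3)*0 = -20*(4*(-1) + 4*(⅓))*0 = -20*(-4 + 4/3)*0 = -20*(-8/3)*0 = (160/3)*0 = 0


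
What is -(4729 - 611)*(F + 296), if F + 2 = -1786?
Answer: 6144056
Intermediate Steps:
F = -1788 (F = -2 - 1786 = -1788)
-(4729 - 611)*(F + 296) = -(4729 - 611)*(-1788 + 296) = -4118*(-1492) = -1*(-6144056) = 6144056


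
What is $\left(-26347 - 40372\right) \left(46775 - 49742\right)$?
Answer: $197955273$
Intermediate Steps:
$\left(-26347 - 40372\right) \left(46775 - 49742\right) = \left(-66719\right) \left(-2967\right) = 197955273$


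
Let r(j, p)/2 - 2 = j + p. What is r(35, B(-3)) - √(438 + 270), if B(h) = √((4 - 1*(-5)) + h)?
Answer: 74 - 2*√177 + 2*√6 ≈ 52.291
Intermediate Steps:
B(h) = √(9 + h) (B(h) = √((4 + 5) + h) = √(9 + h))
r(j, p) = 4 + 2*j + 2*p (r(j, p) = 4 + 2*(j + p) = 4 + (2*j + 2*p) = 4 + 2*j + 2*p)
r(35, B(-3)) - √(438 + 270) = (4 + 2*35 + 2*√(9 - 3)) - √(438 + 270) = (4 + 70 + 2*√6) - √708 = (74 + 2*√6) - 2*√177 = 74 - 2*√177 + 2*√6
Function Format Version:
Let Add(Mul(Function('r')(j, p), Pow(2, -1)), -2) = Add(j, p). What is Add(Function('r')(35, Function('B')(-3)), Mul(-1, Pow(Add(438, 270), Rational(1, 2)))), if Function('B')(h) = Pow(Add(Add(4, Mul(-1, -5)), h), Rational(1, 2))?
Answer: Add(74, Mul(-2, Pow(177, Rational(1, 2))), Mul(2, Pow(6, Rational(1, 2)))) ≈ 52.291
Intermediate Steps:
Function('B')(h) = Pow(Add(9, h), Rational(1, 2)) (Function('B')(h) = Pow(Add(Add(4, 5), h), Rational(1, 2)) = Pow(Add(9, h), Rational(1, 2)))
Function('r')(j, p) = Add(4, Mul(2, j), Mul(2, p)) (Function('r')(j, p) = Add(4, Mul(2, Add(j, p))) = Add(4, Add(Mul(2, j), Mul(2, p))) = Add(4, Mul(2, j), Mul(2, p)))
Add(Function('r')(35, Function('B')(-3)), Mul(-1, Pow(Add(438, 270), Rational(1, 2)))) = Add(Add(4, Mul(2, 35), Mul(2, Pow(Add(9, -3), Rational(1, 2)))), Mul(-1, Pow(Add(438, 270), Rational(1, 2)))) = Add(Add(4, 70, Mul(2, Pow(6, Rational(1, 2)))), Mul(-1, Pow(708, Rational(1, 2)))) = Add(Add(74, Mul(2, Pow(6, Rational(1, 2)))), Mul(-1, Mul(2, Pow(177, Rational(1, 2))))) = Add(Add(74, Mul(2, Pow(6, Rational(1, 2)))), Mul(-2, Pow(177, Rational(1, 2)))) = Add(74, Mul(-2, Pow(177, Rational(1, 2))), Mul(2, Pow(6, Rational(1, 2))))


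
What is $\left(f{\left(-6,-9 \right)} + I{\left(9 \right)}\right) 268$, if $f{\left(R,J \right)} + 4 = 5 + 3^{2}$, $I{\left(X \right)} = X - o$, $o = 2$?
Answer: $4556$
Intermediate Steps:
$I{\left(X \right)} = -2 + X$ ($I{\left(X \right)} = X - 2 = -2 + X$)
$f{\left(R,J \right)} = 10$ ($f{\left(R,J \right)} = -4 + \left(5 + 3^{2}\right) = -4 + \left(5 + 9\right) = -4 + 14 = 10$)
$\left(f{\left(-6,-9 \right)} + I{\left(9 \right)}\right) 268 = \left(10 + \left(-2 + 9\right)\right) 268 = \left(10 + 7\right) 268 = 17 \cdot 268 = 4556$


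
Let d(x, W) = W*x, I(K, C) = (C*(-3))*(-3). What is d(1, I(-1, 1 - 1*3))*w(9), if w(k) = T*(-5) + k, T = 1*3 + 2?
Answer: 288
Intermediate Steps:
T = 5 (T = 3 + 2 = 5)
w(k) = -25 + k (w(k) = 5*(-5) + k = -25 + k)
I(K, C) = 9*C (I(K, C) = -3*C*(-3) = 9*C)
d(1, I(-1, 1 - 1*3))*w(9) = ((9*(1 - 1*3))*1)*(-25 + 9) = ((9*(1 - 3))*1)*(-16) = ((9*(-2))*1)*(-16) = -18*1*(-16) = -18*(-16) = 288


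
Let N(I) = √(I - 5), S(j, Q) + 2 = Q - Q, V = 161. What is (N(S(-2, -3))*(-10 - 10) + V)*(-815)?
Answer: -131215 + 16300*I*√7 ≈ -1.3122e+5 + 43126.0*I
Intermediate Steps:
S(j, Q) = -2 (S(j, Q) = -2 + (Q - Q) = -2 + 0 = -2)
N(I) = √(-5 + I)
(N(S(-2, -3))*(-10 - 10) + V)*(-815) = (√(-5 - 2)*(-10 - 10) + 161)*(-815) = (√(-7)*(-20) + 161)*(-815) = ((I*√7)*(-20) + 161)*(-815) = (-20*I*√7 + 161)*(-815) = (161 - 20*I*√7)*(-815) = -131215 + 16300*I*√7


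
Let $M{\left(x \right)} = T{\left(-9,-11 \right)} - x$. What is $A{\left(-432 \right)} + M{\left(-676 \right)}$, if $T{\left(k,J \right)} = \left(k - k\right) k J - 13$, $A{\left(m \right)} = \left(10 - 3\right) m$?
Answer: $-2361$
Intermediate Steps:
$A{\left(m \right)} = 7 m$
$T{\left(k,J \right)} = -13$ ($T{\left(k,J \right)} = 0 k J - 13 = 0 J - 13 = 0 - 13 = -13$)
$M{\left(x \right)} = -13 - x$
$A{\left(-432 \right)} + M{\left(-676 \right)} = 7 \left(-432\right) - -663 = -3024 + \left(-13 + 676\right) = -3024 + 663 = -2361$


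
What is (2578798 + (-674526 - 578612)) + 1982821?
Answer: 3308481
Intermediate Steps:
(2578798 + (-674526 - 578612)) + 1982821 = (2578798 - 1253138) + 1982821 = 1325660 + 1982821 = 3308481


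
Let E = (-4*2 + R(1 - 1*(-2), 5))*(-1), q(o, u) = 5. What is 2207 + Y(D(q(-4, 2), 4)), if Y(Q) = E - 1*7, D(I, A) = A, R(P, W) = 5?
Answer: 2203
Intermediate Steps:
E = 3 (E = (-4*2 + 5)*(-1) = (-8 + 5)*(-1) = -3*(-1) = 3)
Y(Q) = -4 (Y(Q) = 3 - 1*7 = 3 - 7 = -4)
2207 + Y(D(q(-4, 2), 4)) = 2207 - 4 = 2203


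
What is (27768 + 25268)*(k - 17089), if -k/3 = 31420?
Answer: -5905505564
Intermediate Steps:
k = -94260 (k = -3*31420 = -94260)
(27768 + 25268)*(k - 17089) = (27768 + 25268)*(-94260 - 17089) = 53036*(-111349) = -5905505564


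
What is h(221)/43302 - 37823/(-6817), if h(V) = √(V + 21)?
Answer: 37823/6817 + 11*√2/43302 ≈ 5.5487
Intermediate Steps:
h(V) = √(21 + V)
h(221)/43302 - 37823/(-6817) = √(21 + 221)/43302 - 37823/(-6817) = √242*(1/43302) - 37823*(-1/6817) = (11*√2)*(1/43302) + 37823/6817 = 11*√2/43302 + 37823/6817 = 37823/6817 + 11*√2/43302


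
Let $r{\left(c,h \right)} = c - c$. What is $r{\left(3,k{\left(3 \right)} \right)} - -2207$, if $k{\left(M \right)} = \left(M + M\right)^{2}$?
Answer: $2207$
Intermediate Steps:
$k{\left(M \right)} = 4 M^{2}$ ($k{\left(M \right)} = \left(2 M\right)^{2} = 4 M^{2}$)
$r{\left(c,h \right)} = 0$
$r{\left(3,k{\left(3 \right)} \right)} - -2207 = 0 - -2207 = 0 + 2207 = 2207$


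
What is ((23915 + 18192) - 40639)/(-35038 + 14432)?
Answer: -734/10303 ≈ -0.071241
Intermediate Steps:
((23915 + 18192) - 40639)/(-35038 + 14432) = (42107 - 40639)/(-20606) = 1468*(-1/20606) = -734/10303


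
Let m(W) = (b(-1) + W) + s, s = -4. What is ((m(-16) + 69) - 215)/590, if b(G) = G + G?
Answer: -84/295 ≈ -0.28475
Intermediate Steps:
b(G) = 2*G
m(W) = -6 + W (m(W) = (2*(-1) + W) - 4 = (-2 + W) - 4 = -6 + W)
((m(-16) + 69) - 215)/590 = (((-6 - 16) + 69) - 215)/590 = ((-22 + 69) - 215)*(1/590) = (47 - 215)*(1/590) = -168*1/590 = -84/295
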